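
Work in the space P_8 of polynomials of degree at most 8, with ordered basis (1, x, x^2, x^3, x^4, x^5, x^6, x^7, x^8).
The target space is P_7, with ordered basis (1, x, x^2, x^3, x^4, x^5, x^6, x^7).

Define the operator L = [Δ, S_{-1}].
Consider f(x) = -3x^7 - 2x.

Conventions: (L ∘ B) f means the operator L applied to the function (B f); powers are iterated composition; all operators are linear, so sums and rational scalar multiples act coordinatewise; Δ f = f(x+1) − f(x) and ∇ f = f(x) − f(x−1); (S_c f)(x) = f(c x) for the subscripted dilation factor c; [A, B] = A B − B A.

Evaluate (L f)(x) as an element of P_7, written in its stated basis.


the result is g(x) = 42x^6 + 210x^4 + 126x^2 + 10

S_{-1} f = 3x^7 + 2x
Δ S_{-1} f = 21x^6 + 63x^5 + 105x^4 + 105x^3 + 63x^2 + 21x + 5
Δ f = -21x^6 - 63x^5 - 105x^4 - 105x^3 - 63x^2 - 21x - 5
S_{-1} Δ f = -21x^6 + 63x^5 - 105x^4 + 105x^3 - 63x^2 + 21x - 5
[Δ, S_{-1}] f = 42x^6 + 210x^4 + 126x^2 + 10


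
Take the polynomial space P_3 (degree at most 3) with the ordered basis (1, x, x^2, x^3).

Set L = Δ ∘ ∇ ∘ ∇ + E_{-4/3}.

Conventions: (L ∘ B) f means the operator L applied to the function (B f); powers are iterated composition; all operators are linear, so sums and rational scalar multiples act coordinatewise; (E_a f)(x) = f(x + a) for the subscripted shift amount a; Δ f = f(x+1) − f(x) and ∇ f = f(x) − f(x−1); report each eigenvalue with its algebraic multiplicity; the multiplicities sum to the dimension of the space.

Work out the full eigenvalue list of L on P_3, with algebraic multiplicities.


image of 1: 1
image of x: x - 4/3
image of x^2: x^2 - (8/3)x + 16/9
image of x^3: x^3 - 4x^2 + (16/3)x + 98/27
the matrix is upper triangular; its diagonal is (1, 1, 1, 1)
for a triangular matrix the eigenvalues are the diagonal entries, with algebraic multiplicity their repetition count

λ = 1 (multiplicity 4)


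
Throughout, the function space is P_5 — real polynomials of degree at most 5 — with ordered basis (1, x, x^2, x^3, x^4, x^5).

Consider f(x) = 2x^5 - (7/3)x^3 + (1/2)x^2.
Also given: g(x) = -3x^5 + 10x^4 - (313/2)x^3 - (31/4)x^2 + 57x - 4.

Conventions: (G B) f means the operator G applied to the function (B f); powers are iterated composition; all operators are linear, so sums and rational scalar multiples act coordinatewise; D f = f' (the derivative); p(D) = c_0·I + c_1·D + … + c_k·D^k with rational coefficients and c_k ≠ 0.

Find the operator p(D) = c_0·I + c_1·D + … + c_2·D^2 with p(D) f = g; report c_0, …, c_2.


p(D) = -(3/2)·I + D − 4·D^2, i.e. c_0 = -3/2, c_1 = 1, c_2 = -4

D^0 f = 2x^5 - (7/3)x^3 + (1/2)x^2
D^1 f = 10x^4 - 7x^2 + x
D^2 f = 40x^3 - 14x + 1
matching coefficients of g against c_0 f + c_1 Df + … from the top degree down determines the c_i
solution: c_0 = -3/2, c_1 = 1, c_2 = -4


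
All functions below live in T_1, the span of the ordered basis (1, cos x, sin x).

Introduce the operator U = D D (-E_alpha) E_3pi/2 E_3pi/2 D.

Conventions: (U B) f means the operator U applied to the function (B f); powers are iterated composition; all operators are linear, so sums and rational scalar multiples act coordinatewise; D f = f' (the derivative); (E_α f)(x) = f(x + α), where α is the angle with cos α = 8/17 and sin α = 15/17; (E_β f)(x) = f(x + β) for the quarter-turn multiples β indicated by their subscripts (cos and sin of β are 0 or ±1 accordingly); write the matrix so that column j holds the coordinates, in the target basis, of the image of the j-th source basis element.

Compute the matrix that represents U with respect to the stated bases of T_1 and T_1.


image of 1: 0
image of cos x: (15/17)cos x + (8/17)sin x
image of sin x: -(8/17)cos x + (15/17)sin x
each image's coordinates form column j of the matrix

the matrix is [[0, 0, 0]; [0, 15/17, -8/17]; [0, 8/17, 15/17]] (rows listed top to bottom)


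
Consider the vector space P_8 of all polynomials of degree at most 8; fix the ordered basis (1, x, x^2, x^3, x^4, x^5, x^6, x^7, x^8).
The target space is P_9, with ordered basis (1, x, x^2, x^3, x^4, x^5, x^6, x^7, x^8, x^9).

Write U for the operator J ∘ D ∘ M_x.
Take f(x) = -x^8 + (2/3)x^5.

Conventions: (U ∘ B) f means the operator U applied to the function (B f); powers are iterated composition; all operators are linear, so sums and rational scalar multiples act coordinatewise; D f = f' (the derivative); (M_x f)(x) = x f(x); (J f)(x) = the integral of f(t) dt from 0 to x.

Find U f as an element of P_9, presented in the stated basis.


M_x f = -x^9 + (2/3)x^6
D M_x f = -9x^8 + 4x^5
J D M_x f = -x^9 + (2/3)x^6

g(x) = -x^9 + (2/3)x^6


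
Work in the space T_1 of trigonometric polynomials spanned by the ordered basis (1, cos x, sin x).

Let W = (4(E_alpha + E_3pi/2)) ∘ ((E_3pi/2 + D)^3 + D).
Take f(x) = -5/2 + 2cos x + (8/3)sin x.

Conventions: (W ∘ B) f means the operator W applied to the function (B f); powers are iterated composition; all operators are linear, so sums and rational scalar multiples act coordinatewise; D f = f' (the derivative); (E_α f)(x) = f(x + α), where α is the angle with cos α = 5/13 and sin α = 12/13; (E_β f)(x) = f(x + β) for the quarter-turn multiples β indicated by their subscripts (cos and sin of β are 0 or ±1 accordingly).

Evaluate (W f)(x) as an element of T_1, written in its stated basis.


E_3pi/2 f = -5/2 - (8/3)cos x + 2sin x
D f = (8/3)cos x - 2sin x
(E_3pi/2 + D) f = -5/2
E_3pi/2 (E_3pi/2 + D) f = -5/2
D (E_3pi/2 + D) f = 0
(E_3pi/2 + D) (E_3pi/2 + D) f = -5/2
E_3pi/2 (E_3pi/2 + D) (E_3pi/2 + D) f = -5/2
D (E_3pi/2 + D) (E_3pi/2 + D) f = 0
(E_3pi/2 + D) (E_3pi/2 + D) (E_3pi/2 + D) f = -5/2
D f = (8/3)cos x - 2sin x
((E_3pi/2 + D)^3 + D) f = -5/2 + (8/3)cos x - 2sin x
E_alpha ((E_3pi/2 + D)^3 + D) f = -5/2 - (32/39)cos x - (42/13)sin x
E_3pi/2 ((E_3pi/2 + D)^3 + D) f = -5/2 + 2cos x + (8/3)sin x
(E_alpha + E_3pi/2) ((E_3pi/2 + D)^3 + D) f = -5 + (46/39)cos x - (22/39)sin x
(4(E_alpha + E_3pi/2)) ((E_3pi/2 + D)^3 + D) f = -20 + (184/39)cos x - (88/39)sin x

the image equals g(x) = -20 + (184/39)cos x - (88/39)sin x


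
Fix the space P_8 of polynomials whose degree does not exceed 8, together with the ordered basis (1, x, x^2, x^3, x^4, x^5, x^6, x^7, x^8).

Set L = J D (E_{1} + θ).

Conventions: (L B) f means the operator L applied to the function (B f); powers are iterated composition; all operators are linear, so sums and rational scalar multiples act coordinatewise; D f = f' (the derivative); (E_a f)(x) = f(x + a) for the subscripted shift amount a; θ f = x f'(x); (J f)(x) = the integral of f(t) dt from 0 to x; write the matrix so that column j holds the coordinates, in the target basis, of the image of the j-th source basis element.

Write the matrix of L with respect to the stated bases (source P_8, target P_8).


the matrix is [[0, 0, 0, 0, 0, 0, 0, 0, 0]; [0, 2, 2, 3, 4, 5, 6, 7, 8]; [0, 0, 3, 3, 6, 10, 15, 21, 28]; [0, 0, 0, 4, 4, 10, 20, 35, 56]; [0, 0, 0, 0, 5, 5, 15, 35, 70]; [0, 0, 0, 0, 0, 6, 6, 21, 56]; [0, 0, 0, 0, 0, 0, 7, 7, 28]; [0, 0, 0, 0, 0, 0, 0, 8, 8]; [0, 0, 0, 0, 0, 0, 0, 0, 9]] (rows listed top to bottom)

image of 1: 0
image of x: 2x
image of x^2: 3x^2 + 2x
image of x^3: 4x^3 + 3x^2 + 3x
image of x^4: 5x^4 + 4x^3 + 6x^2 + 4x
image of x^5: 6x^5 + 5x^4 + 10x^3 + 10x^2 + 5x
image of x^6: 7x^6 + 6x^5 + 15x^4 + 20x^3 + 15x^2 + 6x
image of x^7: 8x^7 + 7x^6 + 21x^5 + 35x^4 + 35x^3 + 21x^2 + 7x
image of x^8: 9x^8 + 8x^7 + 28x^6 + 56x^5 + 70x^4 + 56x^3 + 28x^2 + 8x
each image's coordinates form column j of the matrix


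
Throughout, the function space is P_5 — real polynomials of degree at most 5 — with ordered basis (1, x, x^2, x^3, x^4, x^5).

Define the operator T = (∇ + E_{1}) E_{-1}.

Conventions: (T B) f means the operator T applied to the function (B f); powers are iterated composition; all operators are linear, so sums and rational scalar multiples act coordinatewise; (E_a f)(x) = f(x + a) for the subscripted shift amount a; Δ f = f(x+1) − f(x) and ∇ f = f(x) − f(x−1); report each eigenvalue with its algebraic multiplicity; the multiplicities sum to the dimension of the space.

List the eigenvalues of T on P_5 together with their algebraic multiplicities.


image of 1: 1
image of x: x + 1
image of x^2: x^2 + 2x - 3
image of x^3: x^3 + 3x^2 - 9x + 7
image of x^4: x^4 + 4x^3 - 18x^2 + 28x - 15
image of x^5: x^5 + 5x^4 - 30x^3 + 70x^2 - 75x + 31
the matrix is upper triangular; its diagonal is (1, 1, 1, 1, 1, 1)
for a triangular matrix the eigenvalues are the diagonal entries, with algebraic multiplicity their repetition count

λ = 1 (multiplicity 6)


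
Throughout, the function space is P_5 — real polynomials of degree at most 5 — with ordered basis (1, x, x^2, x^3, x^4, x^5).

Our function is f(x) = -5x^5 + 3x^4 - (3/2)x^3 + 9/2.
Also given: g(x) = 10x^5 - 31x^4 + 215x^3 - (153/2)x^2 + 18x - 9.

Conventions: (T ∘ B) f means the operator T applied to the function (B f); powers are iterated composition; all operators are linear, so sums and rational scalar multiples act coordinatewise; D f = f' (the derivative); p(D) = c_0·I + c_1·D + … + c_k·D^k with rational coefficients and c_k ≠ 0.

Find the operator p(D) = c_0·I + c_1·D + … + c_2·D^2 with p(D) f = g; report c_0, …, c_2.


c_0 = -2, c_1 = 1, c_2 = -2

D^0 f = -5x^5 + 3x^4 - (3/2)x^3 + 9/2
D^1 f = -25x^4 + 12x^3 - (9/2)x^2
D^2 f = -100x^3 + 36x^2 - 9x
matching coefficients of g against c_0 f + c_1 Df + … from the top degree down determines the c_i
solution: c_0 = -2, c_1 = 1, c_2 = -2


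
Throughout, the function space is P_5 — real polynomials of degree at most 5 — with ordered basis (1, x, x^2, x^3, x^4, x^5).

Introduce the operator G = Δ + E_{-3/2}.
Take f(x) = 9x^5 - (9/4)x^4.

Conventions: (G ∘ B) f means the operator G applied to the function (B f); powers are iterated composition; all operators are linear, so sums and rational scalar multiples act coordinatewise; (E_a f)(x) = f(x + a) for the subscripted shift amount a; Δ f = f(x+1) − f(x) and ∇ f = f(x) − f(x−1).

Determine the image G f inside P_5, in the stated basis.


the result is g(x) = 9x^5 - (99/4)x^4 + 297x^3 - (2061/8)x^2 + (4707/16)x - 4671/64

Δ f = 45x^4 + 81x^3 + (153/2)x^2 + 36x + 27/4
E_{-3/2} f = 9x^5 - (279/4)x^4 + 216x^3 - (2673/8)x^2 + (4131/16)x - 5103/64
(Δ + E_{-3/2}) f = 9x^5 - (99/4)x^4 + 297x^3 - (2061/8)x^2 + (4707/16)x - 4671/64


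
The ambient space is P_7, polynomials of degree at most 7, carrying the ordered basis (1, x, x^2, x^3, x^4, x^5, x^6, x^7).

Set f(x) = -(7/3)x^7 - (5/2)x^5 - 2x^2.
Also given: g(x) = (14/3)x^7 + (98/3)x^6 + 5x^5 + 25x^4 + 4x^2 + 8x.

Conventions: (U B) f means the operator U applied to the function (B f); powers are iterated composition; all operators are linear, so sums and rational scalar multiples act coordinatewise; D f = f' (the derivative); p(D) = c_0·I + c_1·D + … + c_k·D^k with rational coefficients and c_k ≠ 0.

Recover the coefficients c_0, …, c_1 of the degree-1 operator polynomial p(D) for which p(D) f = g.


D^0 f = -(7/3)x^7 - (5/2)x^5 - 2x^2
D^1 f = -(49/3)x^6 - (25/2)x^4 - 4x
matching coefficients of g against c_0 f + c_1 Df + … from the top degree down determines the c_i
solution: c_0 = -2, c_1 = -2

p(D) = -2·I − 2·D, i.e. c_0 = -2, c_1 = -2


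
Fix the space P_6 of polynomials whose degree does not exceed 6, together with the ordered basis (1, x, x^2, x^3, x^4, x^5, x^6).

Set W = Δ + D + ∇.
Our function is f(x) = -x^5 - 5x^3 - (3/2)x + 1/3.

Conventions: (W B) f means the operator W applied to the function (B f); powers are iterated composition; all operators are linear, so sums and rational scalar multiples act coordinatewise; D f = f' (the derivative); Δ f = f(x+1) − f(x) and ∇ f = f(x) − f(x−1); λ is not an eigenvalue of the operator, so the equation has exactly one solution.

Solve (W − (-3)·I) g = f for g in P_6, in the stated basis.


the result is g(x) = -(1/3)x^5 + (5/3)x^4 - (25/3)x^3 + (245/9)x^2 - (1069/18)x + 1175/18

write g with unknown coordinates in the stated basis and equate coefficients in (W − (-3)·I) g = f
solving from the highest basis element down gives g = -(1/3)x^5 + (5/3)x^4 - (25/3)x^3 + (245/9)x^2 - (1069/18)x + 1175/18
check: W g = -5x^4 + 20x^3 - (245/3)x^2 + (530/3)x - 391/2
so W g − (-3)·g = -x^5 - 5x^3 - (3/2)x + 1/3 = f ✓


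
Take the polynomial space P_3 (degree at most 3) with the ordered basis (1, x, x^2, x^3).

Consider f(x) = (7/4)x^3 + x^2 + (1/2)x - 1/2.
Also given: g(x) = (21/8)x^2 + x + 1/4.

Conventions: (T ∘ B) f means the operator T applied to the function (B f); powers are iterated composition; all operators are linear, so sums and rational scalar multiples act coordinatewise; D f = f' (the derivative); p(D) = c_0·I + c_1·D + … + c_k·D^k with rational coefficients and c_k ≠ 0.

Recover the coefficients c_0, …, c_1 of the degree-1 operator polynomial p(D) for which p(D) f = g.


D^0 f = (7/4)x^3 + x^2 + (1/2)x - 1/2
D^1 f = (21/4)x^2 + 2x + 1/2
matching coefficients of g against c_0 f + c_1 Df + … from the top degree down determines the c_i
solution: c_0 = 0, c_1 = 1/2

p(D) = (1/2)·D, i.e. c_0 = 0, c_1 = 1/2


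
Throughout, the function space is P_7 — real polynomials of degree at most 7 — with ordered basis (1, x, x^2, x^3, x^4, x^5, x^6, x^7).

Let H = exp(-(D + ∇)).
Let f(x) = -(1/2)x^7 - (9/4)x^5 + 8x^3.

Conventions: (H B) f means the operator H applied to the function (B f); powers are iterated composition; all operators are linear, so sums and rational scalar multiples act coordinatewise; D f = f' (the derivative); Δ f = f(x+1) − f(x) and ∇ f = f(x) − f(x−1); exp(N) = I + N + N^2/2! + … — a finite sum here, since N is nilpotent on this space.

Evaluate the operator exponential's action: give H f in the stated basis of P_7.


the image equals g(x) = -(1/2)x^7 + 7x^6 - (219/4)x^5 + 285x^4 - (2029/2)x^3 + 2421x^2 - (7069/2)x + 9627/4

order-1 term: 7x^6 - (21/2)x^5 + 40x^4 - 40x^3 - 15x^2 + (37/4)x - 21/4
order-2 term: -42x^5 + 105x^4 - (565/2)x^3 + 345x^2 - (629/4)x + 32
order-3 term: 140x^4 - 420x^3 + 915x^2 - (1905/2)x + 363
order-4 term: -280x^3 + 840x^2 - 1370x + 845
order-5 term: 336x^2 - 840x + 772
order-6 term: -224x + 336
order-7 term: 64
the series for exp(-(D + ∇)) f terminates at order 7
exp(-(D + ∇)) f = -(1/2)x^7 + 7x^6 - (219/4)x^5 + 285x^4 - (2029/2)x^3 + 2421x^2 - (7069/2)x + 9627/4


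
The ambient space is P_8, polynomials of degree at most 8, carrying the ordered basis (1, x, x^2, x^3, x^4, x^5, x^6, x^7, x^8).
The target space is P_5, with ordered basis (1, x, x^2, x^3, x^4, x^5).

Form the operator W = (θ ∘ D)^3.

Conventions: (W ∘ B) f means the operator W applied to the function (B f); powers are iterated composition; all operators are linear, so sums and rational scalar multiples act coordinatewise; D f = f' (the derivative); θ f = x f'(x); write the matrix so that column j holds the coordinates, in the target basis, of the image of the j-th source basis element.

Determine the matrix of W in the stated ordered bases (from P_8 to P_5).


the matrix is [[0, 0, 0, 0, 0, 0, 0, 0, 0]; [0, 0, 0, 0, 144, 0, 0, 0, 0]; [0, 0, 0, 0, 0, 1440, 0, 0, 0]; [0, 0, 0, 0, 0, 0, 7200, 0, 0]; [0, 0, 0, 0, 0, 0, 0, 25200, 0]; [0, 0, 0, 0, 0, 0, 0, 0, 70560]] (rows listed top to bottom)

image of 1: 0
image of x: 0
image of x^2: 0
image of x^3: 0
image of x^4: 144x
image of x^5: 1440x^2
image of x^6: 7200x^3
image of x^7: 25200x^4
image of x^8: 70560x^5
each image's coordinates form column j of the matrix


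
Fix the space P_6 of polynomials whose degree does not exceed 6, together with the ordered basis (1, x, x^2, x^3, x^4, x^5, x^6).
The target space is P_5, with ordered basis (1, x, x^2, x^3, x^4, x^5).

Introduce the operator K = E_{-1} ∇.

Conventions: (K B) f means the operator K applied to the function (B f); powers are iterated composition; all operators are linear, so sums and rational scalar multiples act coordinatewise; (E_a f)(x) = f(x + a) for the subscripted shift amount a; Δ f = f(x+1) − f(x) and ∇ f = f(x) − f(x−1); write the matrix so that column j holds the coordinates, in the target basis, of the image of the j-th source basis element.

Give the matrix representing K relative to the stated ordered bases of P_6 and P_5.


the matrix is [[0, 1, -3, 7, -15, 31, -63]; [0, 0, 2, -9, 28, -75, 186]; [0, 0, 0, 3, -18, 70, -225]; [0, 0, 0, 0, 4, -30, 140]; [0, 0, 0, 0, 0, 5, -45]; [0, 0, 0, 0, 0, 0, 6]] (rows listed top to bottom)

image of 1: 0
image of x: 1
image of x^2: 2x - 3
image of x^3: 3x^2 - 9x + 7
image of x^4: 4x^3 - 18x^2 + 28x - 15
image of x^5: 5x^4 - 30x^3 + 70x^2 - 75x + 31
image of x^6: 6x^5 - 45x^4 + 140x^3 - 225x^2 + 186x - 63
each image's coordinates form column j of the matrix


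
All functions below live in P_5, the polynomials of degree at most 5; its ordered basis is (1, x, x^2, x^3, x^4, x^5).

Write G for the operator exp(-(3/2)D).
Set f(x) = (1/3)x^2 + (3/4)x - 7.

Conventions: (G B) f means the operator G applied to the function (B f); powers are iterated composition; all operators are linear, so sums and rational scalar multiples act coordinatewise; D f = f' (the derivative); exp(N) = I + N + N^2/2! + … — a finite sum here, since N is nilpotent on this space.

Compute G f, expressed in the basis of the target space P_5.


order-1 term: -x - 9/8
order-2 term: 3/4
the series for exp(-(3/2)D) f terminates at order 2
exp(-(3/2)D) f = (1/3)x^2 - (1/4)x - 59/8

the image equals g(x) = (1/3)x^2 - (1/4)x - 59/8


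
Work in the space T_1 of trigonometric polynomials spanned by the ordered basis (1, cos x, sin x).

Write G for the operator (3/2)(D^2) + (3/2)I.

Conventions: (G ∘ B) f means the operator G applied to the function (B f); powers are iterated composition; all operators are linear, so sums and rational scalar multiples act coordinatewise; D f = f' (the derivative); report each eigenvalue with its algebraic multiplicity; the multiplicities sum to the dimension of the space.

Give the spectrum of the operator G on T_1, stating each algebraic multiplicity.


λ = 0 (multiplicity 2), λ = 3/2 (multiplicity 1)

image of 1: 3/2
image of cos x: 0
image of sin x: 0
the matrix is diagonal; its diagonal is (3/2, 0, 0)
for a triangular matrix the eigenvalues are the diagonal entries, with algebraic multiplicity their repetition count


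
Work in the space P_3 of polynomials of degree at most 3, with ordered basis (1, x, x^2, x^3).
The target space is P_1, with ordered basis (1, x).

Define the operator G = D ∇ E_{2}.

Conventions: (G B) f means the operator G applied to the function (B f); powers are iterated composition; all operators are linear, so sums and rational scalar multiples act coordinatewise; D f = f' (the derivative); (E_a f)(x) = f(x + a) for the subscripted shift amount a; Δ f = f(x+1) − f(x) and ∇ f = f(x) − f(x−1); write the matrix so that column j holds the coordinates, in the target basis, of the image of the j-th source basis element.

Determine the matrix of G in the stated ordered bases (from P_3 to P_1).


the matrix is [[0, 0, 2, 9]; [0, 0, 0, 6]] (rows listed top to bottom)

image of 1: 0
image of x: 0
image of x^2: 2
image of x^3: 6x + 9
each image's coordinates form column j of the matrix


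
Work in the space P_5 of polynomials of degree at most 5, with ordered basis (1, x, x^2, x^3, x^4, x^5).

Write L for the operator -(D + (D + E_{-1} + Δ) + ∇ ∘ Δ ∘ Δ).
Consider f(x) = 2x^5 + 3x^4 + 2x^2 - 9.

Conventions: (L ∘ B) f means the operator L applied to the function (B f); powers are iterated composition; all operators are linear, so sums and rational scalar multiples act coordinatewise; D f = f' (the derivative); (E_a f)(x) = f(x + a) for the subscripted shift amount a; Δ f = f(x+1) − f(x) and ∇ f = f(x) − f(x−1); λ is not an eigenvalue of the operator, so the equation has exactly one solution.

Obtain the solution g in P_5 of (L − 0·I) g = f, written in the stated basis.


g(x) = -2x^5 + 17x^4 - 96x^3 + 490x^2 - 1652x + 2731

write g with unknown coordinates in the stated basis and equate coefficients in (L − 0·I) g = f
solving from the highest basis element down gives g = -2x^5 + 17x^4 - 96x^3 + 490x^2 - 1652x + 2731
check: L g = 2x^5 + 3x^4 + 2x^2 - 9
so L g − 0·g = 2x^5 + 3x^4 + 2x^2 - 9 = f ✓


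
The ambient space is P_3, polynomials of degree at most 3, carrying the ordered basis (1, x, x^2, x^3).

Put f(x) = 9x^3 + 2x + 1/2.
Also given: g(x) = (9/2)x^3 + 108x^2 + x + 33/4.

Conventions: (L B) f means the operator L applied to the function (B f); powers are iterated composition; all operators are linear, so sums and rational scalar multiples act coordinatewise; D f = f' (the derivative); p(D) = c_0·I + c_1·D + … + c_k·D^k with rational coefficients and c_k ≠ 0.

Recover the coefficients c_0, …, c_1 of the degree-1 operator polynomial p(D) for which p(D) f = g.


c_0 = 1/2, c_1 = 4

D^0 f = 9x^3 + 2x + 1/2
D^1 f = 27x^2 + 2
matching coefficients of g against c_0 f + c_1 Df + … from the top degree down determines the c_i
solution: c_0 = 1/2, c_1 = 4


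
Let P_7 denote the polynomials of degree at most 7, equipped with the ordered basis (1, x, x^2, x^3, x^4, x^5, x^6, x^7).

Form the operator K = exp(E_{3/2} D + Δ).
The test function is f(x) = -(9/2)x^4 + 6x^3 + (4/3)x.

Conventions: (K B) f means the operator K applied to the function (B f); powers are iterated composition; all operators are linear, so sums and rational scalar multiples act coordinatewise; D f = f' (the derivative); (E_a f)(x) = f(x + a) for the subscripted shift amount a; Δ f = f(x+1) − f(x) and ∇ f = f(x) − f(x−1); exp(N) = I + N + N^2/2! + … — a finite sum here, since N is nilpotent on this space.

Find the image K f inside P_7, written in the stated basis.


order-1 term: -36x^3 - 72x^2 - (135/2)x - 193/12
order-2 term: -108x^2 - 360x - 351
order-3 term: -144x - 384
order-4 term: -72
the series for exp(E_{3/2} D + Δ) f terminates at order 4
exp(E_{3/2} D + Δ) f = -(9/2)x^4 - 30x^3 - 180x^2 - (3421/6)x - 9877/12

the result is g(x) = -(9/2)x^4 - 30x^3 - 180x^2 - (3421/6)x - 9877/12


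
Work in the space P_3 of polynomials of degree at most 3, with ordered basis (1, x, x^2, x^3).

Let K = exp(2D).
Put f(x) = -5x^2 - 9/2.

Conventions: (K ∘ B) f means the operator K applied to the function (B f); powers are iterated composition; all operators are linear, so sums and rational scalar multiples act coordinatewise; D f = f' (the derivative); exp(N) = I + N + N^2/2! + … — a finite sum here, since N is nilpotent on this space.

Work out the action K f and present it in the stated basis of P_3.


order-1 term: -20x
order-2 term: -20
the series for exp(2D) f terminates at order 2
exp(2D) f = -5x^2 - 20x - 49/2

the image equals g(x) = -5x^2 - 20x - 49/2


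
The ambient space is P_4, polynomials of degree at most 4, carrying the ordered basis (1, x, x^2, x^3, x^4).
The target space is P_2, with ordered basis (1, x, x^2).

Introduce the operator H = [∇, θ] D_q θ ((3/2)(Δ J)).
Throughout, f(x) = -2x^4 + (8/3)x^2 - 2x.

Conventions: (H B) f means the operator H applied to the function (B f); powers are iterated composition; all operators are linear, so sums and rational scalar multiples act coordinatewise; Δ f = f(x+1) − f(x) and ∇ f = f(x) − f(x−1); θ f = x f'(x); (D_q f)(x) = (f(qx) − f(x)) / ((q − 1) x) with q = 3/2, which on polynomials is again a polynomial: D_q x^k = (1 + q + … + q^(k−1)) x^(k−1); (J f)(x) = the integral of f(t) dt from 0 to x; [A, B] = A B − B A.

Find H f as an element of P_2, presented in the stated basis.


J f = -(2/5)x^5 + (8/9)x^3 - x^2
Δ J f = -2x^4 - 4x^3 - (4/3)x^2 - (4/3)x - 23/45
((3/2)(Δ J)) f = -3x^4 - 6x^3 - 2x^2 - 2x - 23/30
θ ((3/2)(Δ J)) f = -12x^4 - 18x^3 - 4x^2 - 2x
D_q θ ((3/2)(Δ J)) f = -(195/2)x^3 - (171/2)x^2 - 10x - 2
θ (D_q θ) ((3/2)(Δ J)) f = -(585/2)x^3 - 171x^2 - 10x
∇ θ (D_q θ) ((3/2)(Δ J)) f = -(1755/2)x^2 + (1071/2)x - 263/2
∇ (D_q θ) ((3/2)(Δ J)) f = -(585/2)x^2 + (243/2)x - 22
θ ∇ (D_q θ) ((3/2)(Δ J)) f = -585x^2 + (243/2)x
[∇, θ] (D_q θ) ((3/2)(Δ J)) f = -(585/2)x^2 + 414x - 263/2

the result is g(x) = -(585/2)x^2 + 414x - 263/2


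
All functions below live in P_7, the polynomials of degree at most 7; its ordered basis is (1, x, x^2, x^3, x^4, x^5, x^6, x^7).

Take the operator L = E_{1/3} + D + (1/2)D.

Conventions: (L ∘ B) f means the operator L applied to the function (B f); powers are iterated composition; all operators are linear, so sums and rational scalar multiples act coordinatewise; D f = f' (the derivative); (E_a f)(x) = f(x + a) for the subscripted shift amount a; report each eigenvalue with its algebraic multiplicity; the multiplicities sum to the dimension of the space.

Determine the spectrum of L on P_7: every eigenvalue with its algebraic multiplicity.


image of 1: 1
image of x: x + 11/6
image of x^2: x^2 + (11/3)x + 1/9
image of x^3: x^3 + (11/2)x^2 + (1/3)x + 1/27
image of x^4: x^4 + (22/3)x^3 + (2/3)x^2 + (4/27)x + 1/81
image of x^5: x^5 + (55/6)x^4 + (10/9)x^3 + (10/27)x^2 + (5/81)x + 1/243
image of x^6: x^6 + 11x^5 + (5/3)x^4 + (20/27)x^3 + (5/27)x^2 + (2/81)x + 1/729
image of x^7: x^7 + (77/6)x^6 + (7/3)x^5 + (35/27)x^4 + (35/81)x^3 + (7/81)x^2 + (7/729)x + 1/2187
the matrix is upper triangular; its diagonal is (1, 1, 1, 1, 1, 1, 1, 1)
for a triangular matrix the eigenvalues are the diagonal entries, with algebraic multiplicity their repetition count

λ = 1 (multiplicity 8)


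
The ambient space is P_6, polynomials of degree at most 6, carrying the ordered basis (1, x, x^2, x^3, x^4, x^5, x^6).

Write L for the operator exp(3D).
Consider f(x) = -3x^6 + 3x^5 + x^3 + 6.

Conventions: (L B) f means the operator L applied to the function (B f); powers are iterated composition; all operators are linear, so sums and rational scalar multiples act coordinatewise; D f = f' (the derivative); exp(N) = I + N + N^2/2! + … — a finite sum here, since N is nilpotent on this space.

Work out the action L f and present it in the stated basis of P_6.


order-1 term: -54x^5 + 45x^4 + 9x^2
order-2 term: -405x^4 + 270x^3 + 27x
order-3 term: -1620x^3 + 810x^2 + 27
order-4 term: -3645x^2 + 1215x
order-5 term: -4374x + 729
order-6 term: -2187
the series for exp(3D) f terminates at order 6
exp(3D) f = -3x^6 - 51x^5 - 360x^4 - 1349x^3 - 2826x^2 - 3132x - 1425

the result is g(x) = -3x^6 - 51x^5 - 360x^4 - 1349x^3 - 2826x^2 - 3132x - 1425


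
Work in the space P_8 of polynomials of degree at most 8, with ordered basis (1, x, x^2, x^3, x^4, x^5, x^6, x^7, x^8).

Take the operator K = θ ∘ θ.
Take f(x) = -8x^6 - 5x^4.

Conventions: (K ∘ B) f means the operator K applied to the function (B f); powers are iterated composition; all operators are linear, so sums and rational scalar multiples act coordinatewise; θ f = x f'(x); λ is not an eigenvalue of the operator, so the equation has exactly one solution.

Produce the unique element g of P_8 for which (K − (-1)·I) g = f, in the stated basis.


write g with unknown coordinates in the stated basis and equate coefficients in (K − (-1)·I) g = f
solving from the highest basis element down gives g = -(8/37)x^6 - (5/17)x^4
check: K g = -(288/37)x^6 - (80/17)x^4
so K g − (-1)·g = -8x^6 - 5x^4 = f ✓

the image equals g(x) = -(8/37)x^6 - (5/17)x^4


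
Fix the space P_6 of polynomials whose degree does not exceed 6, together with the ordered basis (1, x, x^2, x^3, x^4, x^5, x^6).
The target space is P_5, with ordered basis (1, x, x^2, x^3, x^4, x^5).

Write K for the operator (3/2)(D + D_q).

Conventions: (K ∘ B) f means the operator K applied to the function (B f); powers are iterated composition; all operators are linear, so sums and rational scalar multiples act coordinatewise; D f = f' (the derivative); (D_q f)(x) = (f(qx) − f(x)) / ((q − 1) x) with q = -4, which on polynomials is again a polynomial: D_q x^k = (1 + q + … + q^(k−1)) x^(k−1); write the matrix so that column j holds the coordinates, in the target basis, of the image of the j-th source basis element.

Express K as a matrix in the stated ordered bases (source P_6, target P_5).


image of 1: 0
image of x: 3
image of x^2: -(3/2)x
image of x^3: 24x^2
image of x^4: -(141/2)x^3
image of x^5: 315x^4
image of x^6: -(2439/2)x^5
each image's coordinates form column j of the matrix

the matrix is [[0, 3, 0, 0, 0, 0, 0]; [0, 0, -3/2, 0, 0, 0, 0]; [0, 0, 0, 24, 0, 0, 0]; [0, 0, 0, 0, -141/2, 0, 0]; [0, 0, 0, 0, 0, 315, 0]; [0, 0, 0, 0, 0, 0, -2439/2]] (rows listed top to bottom)


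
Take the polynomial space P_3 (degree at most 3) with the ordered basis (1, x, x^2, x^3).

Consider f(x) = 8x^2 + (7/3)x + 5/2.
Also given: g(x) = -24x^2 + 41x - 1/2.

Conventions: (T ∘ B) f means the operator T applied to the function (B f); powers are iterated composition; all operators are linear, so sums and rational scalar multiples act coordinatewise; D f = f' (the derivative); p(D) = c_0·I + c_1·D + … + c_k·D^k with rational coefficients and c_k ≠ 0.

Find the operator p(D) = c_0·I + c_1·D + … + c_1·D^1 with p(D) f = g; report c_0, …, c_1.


p(D) = -3·I + 3·D, i.e. c_0 = -3, c_1 = 3

D^0 f = 8x^2 + (7/3)x + 5/2
D^1 f = 16x + 7/3
matching coefficients of g against c_0 f + c_1 Df + … from the top degree down determines the c_i
solution: c_0 = -3, c_1 = 3


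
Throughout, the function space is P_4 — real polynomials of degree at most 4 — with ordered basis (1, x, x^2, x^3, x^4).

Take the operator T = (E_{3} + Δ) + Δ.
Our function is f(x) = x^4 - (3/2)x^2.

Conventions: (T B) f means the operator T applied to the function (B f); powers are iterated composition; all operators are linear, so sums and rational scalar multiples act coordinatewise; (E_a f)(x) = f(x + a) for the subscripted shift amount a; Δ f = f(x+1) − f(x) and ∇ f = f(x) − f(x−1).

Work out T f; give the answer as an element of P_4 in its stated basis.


E_{3} f = x^4 + 12x^3 + (105/2)x^2 + 99x + 135/2
Δ f = 4x^3 + 6x^2 + x - 1/2
(E_{3} + Δ) f = x^4 + 16x^3 + (117/2)x^2 + 100x + 67
Δ f = 4x^3 + 6x^2 + x - 1/2
((E_{3} + Δ) + Δ) f = x^4 + 20x^3 + (129/2)x^2 + 101x + 133/2

the image equals g(x) = x^4 + 20x^3 + (129/2)x^2 + 101x + 133/2


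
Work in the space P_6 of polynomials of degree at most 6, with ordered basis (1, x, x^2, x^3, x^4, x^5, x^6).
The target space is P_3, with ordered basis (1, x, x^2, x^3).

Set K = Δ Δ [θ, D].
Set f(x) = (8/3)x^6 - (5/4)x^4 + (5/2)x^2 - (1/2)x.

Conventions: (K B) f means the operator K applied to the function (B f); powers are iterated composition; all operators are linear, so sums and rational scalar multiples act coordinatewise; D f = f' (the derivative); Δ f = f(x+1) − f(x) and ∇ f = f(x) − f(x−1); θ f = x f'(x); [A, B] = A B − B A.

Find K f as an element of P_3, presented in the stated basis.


the result is g(x) = -320x^3 - 960x^2 - 1090x - 450

D f = 16x^5 - 5x^3 + 5x - 1/2
θ D f = 80x^5 - 15x^3 + 5x
θ f = 16x^6 - 5x^4 + 5x^2 - (1/2)x
D θ f = 96x^5 - 20x^3 + 10x - 1/2
[θ, D] f = -16x^5 + 5x^3 - 5x + 1/2
Δ [θ, D] f = -80x^4 - 160x^3 - 145x^2 - 65x - 16
Δ Δ [θ, D] f = -320x^3 - 960x^2 - 1090x - 450


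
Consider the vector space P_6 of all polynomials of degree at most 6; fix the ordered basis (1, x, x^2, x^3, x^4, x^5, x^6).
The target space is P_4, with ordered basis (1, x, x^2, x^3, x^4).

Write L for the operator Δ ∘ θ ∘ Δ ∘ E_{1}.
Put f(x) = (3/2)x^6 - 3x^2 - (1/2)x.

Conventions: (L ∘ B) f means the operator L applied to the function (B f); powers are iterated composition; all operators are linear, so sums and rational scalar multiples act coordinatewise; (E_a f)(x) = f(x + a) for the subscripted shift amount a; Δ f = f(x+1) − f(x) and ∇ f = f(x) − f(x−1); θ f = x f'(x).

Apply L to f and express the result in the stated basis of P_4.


E_{1} f = (3/2)x^6 + 9x^5 + (45/2)x^4 + 30x^3 + (39/2)x^2 + (5/2)x - 2
Δ E_{1} f = 9x^5 + (135/2)x^4 + 210x^3 + (675/2)x^2 + 273x + 85
θ Δ E_{1} f = 45x^5 + 270x^4 + 630x^3 + 675x^2 + 273x
Δ (θ ∘ Δ) E_{1} f = 225x^4 + 1530x^3 + 3960x^2 + 4545x + 1893

g(x) = 225x^4 + 1530x^3 + 3960x^2 + 4545x + 1893


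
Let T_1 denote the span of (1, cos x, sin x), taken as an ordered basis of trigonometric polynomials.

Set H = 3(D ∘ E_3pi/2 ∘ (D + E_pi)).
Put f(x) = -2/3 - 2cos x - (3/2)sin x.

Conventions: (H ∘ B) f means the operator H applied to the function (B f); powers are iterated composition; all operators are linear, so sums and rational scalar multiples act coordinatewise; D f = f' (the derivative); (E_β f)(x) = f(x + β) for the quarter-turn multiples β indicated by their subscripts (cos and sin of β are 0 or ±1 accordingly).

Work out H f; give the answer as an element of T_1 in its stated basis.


D f = -(3/2)cos x + 2sin x
E_pi f = -2/3 + 2cos x + (3/2)sin x
(D + E_pi) f = -2/3 + (1/2)cos x + (7/2)sin x
E_3pi/2 (D + E_pi) f = -2/3 - (7/2)cos x + (1/2)sin x
D E_3pi/2 (D + E_pi) f = (1/2)cos x + (7/2)sin x
(3(D ∘ E_3pi/2 ∘ (D + E_pi))) f = (3/2)cos x + (21/2)sin x

the result is g(x) = (3/2)cos x + (21/2)sin x


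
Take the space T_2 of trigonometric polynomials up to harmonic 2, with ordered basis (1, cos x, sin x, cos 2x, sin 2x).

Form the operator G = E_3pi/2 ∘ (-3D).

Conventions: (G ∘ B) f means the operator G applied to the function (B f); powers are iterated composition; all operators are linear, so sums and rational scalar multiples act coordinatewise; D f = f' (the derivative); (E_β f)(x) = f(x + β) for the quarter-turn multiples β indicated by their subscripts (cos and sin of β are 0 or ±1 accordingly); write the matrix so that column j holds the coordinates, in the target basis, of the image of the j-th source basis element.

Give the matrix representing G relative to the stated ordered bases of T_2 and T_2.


image of 1: 0
image of cos x: -3cos x
image of sin x: -3sin x
image of cos 2x: -6sin 2x
image of sin 2x: 6cos 2x
each image's coordinates form column j of the matrix

the matrix is [[0, 0, 0, 0, 0]; [0, -3, 0, 0, 0]; [0, 0, -3, 0, 0]; [0, 0, 0, 0, 6]; [0, 0, 0, -6, 0]] (rows listed top to bottom)


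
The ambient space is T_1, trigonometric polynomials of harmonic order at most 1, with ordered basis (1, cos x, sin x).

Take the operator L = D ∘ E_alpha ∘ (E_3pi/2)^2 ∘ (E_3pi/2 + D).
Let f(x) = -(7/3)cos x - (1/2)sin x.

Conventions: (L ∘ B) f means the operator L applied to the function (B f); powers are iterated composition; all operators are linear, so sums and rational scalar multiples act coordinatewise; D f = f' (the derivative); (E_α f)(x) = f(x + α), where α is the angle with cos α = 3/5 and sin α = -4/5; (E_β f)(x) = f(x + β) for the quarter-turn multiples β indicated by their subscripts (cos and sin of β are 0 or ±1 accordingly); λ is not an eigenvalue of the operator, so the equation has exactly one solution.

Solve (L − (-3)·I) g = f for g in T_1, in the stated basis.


write g with unknown coordinates in the stated basis and equate coefficients in (L − (-3)·I) g = f
solving from the highest basis element down gives g = -(7/9)cos x - (1/6)sin x
check: L g = 0
so L g − (-3)·g = -(7/3)cos x - (1/2)sin x = f ✓

the image equals g(x) = -(7/9)cos x - (1/6)sin x


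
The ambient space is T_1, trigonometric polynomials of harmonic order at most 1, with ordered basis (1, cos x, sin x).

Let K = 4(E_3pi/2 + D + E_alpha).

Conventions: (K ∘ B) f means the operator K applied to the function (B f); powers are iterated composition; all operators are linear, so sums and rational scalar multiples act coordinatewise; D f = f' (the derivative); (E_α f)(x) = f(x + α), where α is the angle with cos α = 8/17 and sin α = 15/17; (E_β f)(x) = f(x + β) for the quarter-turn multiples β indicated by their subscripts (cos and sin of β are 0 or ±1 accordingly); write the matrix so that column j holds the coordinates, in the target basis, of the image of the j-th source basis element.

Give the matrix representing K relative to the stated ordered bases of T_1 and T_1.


the matrix is [[8, 0, 0]; [0, 32/17, 60/17]; [0, -60/17, 32/17]] (rows listed top to bottom)

image of 1: 8
image of cos x: (32/17)cos x - (60/17)sin x
image of sin x: (60/17)cos x + (32/17)sin x
each image's coordinates form column j of the matrix


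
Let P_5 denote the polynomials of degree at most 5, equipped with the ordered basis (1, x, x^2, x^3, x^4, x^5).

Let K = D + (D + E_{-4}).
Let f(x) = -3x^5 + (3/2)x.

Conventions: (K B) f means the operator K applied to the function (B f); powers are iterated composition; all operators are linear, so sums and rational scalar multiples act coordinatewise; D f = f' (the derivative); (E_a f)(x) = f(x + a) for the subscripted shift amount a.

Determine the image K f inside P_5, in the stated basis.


the result is g(x) = -3x^5 + 30x^4 - 480x^3 + 1920x^2 - (7677/2)x + 3069

D f = -15x^4 + 3/2
D f = -15x^4 + 3/2
E_{-4} f = -3x^5 + 60x^4 - 480x^3 + 1920x^2 - (7677/2)x + 3066
(D + E_{-4}) f = -3x^5 + 45x^4 - 480x^3 + 1920x^2 - (7677/2)x + 6135/2
(D + (D + E_{-4})) f = -3x^5 + 30x^4 - 480x^3 + 1920x^2 - (7677/2)x + 3069


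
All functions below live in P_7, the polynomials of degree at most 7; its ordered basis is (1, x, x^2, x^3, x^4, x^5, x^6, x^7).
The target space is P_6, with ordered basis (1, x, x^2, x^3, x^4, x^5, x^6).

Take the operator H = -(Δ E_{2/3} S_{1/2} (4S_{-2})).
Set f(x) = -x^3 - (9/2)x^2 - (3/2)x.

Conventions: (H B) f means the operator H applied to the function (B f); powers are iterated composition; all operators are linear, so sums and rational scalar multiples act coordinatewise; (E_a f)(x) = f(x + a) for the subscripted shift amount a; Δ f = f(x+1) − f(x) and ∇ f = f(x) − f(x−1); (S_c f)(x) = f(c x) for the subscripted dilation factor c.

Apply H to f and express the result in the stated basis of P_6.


S_{-2} f = 8x^3 - 18x^2 + 3x
(4S_{-2}) f = 32x^3 - 72x^2 + 12x
S_{1/2} (4S_{-2}) f = 4x^3 - 18x^2 + 6x
E_{2/3} S_{1/2} (4S_{-2}) f = 4x^3 - 10x^2 - (38/3)x - 76/27
Δ E_{2/3} S_{1/2} (4S_{-2}) f = 12x^2 - 8x - 56/3
(-(Δ E_{2/3} S_{1/2} (4S_{-2}))) f = -12x^2 + 8x + 56/3

g(x) = -12x^2 + 8x + 56/3


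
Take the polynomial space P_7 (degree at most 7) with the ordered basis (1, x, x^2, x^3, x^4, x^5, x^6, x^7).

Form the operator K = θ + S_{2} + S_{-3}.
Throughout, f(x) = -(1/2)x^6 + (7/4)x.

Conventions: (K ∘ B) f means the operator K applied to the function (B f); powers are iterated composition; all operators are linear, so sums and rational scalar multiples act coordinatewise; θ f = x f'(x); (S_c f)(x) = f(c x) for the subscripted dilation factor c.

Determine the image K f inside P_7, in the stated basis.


the result is g(x) = -(799/2)x^6

θ f = -3x^6 + (7/4)x
S_{2} f = -32x^6 + (7/2)x
S_{-3} f = -(729/2)x^6 - (21/4)x
(θ + S_{2} + S_{-3}) f = -(799/2)x^6


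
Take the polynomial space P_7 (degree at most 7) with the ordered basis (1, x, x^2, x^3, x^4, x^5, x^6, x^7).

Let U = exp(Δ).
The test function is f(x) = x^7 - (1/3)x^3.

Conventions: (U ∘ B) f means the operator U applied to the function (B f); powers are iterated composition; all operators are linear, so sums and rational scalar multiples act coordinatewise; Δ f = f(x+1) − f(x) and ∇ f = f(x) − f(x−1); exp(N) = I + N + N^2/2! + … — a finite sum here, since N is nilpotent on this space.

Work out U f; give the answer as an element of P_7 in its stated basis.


the image equals g(x) = x^7 + 7x^6 + 42x^5 + 175x^4 + (1574/3)x^3 + 1091x^2 + 1419x + 2626/3

order-1 term: 7x^6 + 21x^5 + 35x^4 + 35x^3 + 20x^2 + 6x + 2/3
order-2 term: 21x^5 + 105x^4 + 245x^3 + 315x^2 + 216x + 62
order-3 term: 35x^4 + 210x^3 + 525x^2 + 630x + 902/3
order-4 term: 35x^3 + 210x^2 + 455x + 350
order-5 term: 21x^2 + 105x + 140
order-6 term: 7x + 21
order-7 term: 1
the series for exp(Δ) f terminates at order 7
exp(Δ) f = x^7 + 7x^6 + 42x^5 + 175x^4 + (1574/3)x^3 + 1091x^2 + 1419x + 2626/3


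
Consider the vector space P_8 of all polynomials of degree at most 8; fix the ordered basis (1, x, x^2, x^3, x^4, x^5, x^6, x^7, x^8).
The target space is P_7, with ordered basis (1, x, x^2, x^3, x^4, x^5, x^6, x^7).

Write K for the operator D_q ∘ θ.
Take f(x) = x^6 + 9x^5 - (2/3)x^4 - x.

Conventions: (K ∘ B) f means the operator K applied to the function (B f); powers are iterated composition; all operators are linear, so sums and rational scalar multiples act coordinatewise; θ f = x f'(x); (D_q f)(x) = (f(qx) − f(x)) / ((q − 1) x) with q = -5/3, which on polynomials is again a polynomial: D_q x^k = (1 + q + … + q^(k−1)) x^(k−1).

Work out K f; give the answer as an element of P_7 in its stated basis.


the result is g(x) = -(3724/81)x^5 + (2105/9)x^4 + (544/81)x^3 - 1

θ f = 6x^6 + 45x^5 - (8/3)x^4 - x
D_q θ f = -(3724/81)x^5 + (2105/9)x^4 + (544/81)x^3 - 1
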